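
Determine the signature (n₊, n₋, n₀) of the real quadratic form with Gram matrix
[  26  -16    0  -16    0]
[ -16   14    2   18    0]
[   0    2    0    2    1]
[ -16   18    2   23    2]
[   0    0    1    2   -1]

step 0: pivot 26 → sign +
step 1: pivot 54/13 → sign +
step 2: pivot -26/27 → sign −
step 3: pivot 1 → sign +
step 4: pivot 1/26 → sign +
signature = (4, 1, 0)

Answer: (4, 1, 0)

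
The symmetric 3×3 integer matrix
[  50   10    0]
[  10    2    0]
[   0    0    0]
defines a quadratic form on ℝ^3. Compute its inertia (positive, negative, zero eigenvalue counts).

step 0: pivot 50 → sign +
step 1: row/col 1 already zero → sign 0
step 2: row/col 2 already zero → sign 0
signature = (1, 0, 2)

Answer: (1, 0, 2)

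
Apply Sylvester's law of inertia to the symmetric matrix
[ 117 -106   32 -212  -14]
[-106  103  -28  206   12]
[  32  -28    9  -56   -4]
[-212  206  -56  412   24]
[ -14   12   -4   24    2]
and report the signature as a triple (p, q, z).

Answer: (4, 0, 1)

Derivation:
step 0: pivot 117 → sign +
step 1: pivot 815/117 → sign +
step 2: pivot 87/815 → sign +
step 3: pivot 6/29 → sign +
step 4: row/col 4 already zero → sign 0
signature = (4, 0, 1)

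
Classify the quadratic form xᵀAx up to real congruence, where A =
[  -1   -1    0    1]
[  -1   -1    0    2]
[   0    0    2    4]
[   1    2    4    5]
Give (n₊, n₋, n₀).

Answer: (2, 2, 0)

Derivation:
step 0: pivot -1 → sign −
step 1: pivot 2 → sign +
step 2: pivot -2 → sign −
step 3: pivot 1/2 → sign +
signature = (2, 2, 0)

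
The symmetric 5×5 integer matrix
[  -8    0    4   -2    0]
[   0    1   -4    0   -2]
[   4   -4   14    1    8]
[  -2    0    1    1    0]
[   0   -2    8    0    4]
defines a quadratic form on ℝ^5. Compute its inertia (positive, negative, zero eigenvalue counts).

step 0: pivot -8 → sign −
step 1: pivot 1 → sign +
step 2: pivot 3/2 → sign +
step 3: row/col 3 already zero → sign 0
step 4: row/col 4 already zero → sign 0
signature = (2, 1, 2)

Answer: (2, 1, 2)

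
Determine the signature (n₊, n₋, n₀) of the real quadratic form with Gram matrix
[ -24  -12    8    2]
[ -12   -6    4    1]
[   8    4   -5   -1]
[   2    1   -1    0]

step 0: pivot -24 → sign −
step 1: pivot -7/3 → sign −
step 2: pivot 3/14 → sign +
step 3: row/col 3 already zero → sign 0
signature = (1, 2, 1)

Answer: (1, 2, 1)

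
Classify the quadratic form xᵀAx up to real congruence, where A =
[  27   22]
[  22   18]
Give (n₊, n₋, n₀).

Answer: (2, 0, 0)

Derivation:
step 0: pivot 27 → sign +
step 1: pivot 2/27 → sign +
signature = (2, 0, 0)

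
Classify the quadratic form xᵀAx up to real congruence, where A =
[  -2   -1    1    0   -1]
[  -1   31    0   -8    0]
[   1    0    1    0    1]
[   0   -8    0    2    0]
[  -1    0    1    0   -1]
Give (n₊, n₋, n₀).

Answer: (2, 2, 1)

Derivation:
step 0: pivot -2 → sign −
step 1: pivot 63/2 → sign +
step 2: pivot 94/63 → sign +
step 3: pivot -2/47 → sign −
step 4: row/col 4 already zero → sign 0
signature = (2, 2, 1)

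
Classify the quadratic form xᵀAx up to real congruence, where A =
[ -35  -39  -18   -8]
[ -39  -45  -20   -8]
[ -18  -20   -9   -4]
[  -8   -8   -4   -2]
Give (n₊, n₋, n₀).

Answer: (2, 2, 0)

Derivation:
step 0: pivot -35 → sign −
step 1: pivot -54/35 → sign −
step 2: pivot 7/27 → sign +
step 3: pivot 2/7 → sign +
signature = (2, 2, 0)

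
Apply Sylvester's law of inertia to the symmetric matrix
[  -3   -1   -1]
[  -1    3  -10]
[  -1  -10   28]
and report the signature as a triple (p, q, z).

Answer: (2, 1, 0)

Derivation:
step 0: pivot -3 → sign −
step 1: pivot 10/3 → sign +
step 2: pivot 3/10 → sign +
signature = (2, 1, 0)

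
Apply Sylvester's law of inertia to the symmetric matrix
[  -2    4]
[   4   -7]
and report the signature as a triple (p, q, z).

Answer: (1, 1, 0)

Derivation:
step 0: pivot -2 → sign −
step 1: pivot 1 → sign +
signature = (1, 1, 0)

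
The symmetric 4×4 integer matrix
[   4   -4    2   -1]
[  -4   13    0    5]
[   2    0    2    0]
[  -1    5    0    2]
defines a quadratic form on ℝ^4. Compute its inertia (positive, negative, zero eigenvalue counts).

step 0: pivot 4 → sign +
step 1: pivot 9 → sign +
step 2: pivot 5/9 → sign +
step 3: pivot -3/10 → sign −
signature = (3, 1, 0)

Answer: (3, 1, 0)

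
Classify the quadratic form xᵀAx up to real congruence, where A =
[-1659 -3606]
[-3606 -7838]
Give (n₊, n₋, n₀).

Answer: (0, 2, 0)

Derivation:
step 0: pivot -1659 → sign −
step 1: pivot -2/553 → sign −
signature = (0, 2, 0)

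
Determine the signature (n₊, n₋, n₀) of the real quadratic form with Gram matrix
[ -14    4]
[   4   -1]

step 0: pivot -14 → sign −
step 1: pivot 1/7 → sign +
signature = (1, 1, 0)

Answer: (1, 1, 0)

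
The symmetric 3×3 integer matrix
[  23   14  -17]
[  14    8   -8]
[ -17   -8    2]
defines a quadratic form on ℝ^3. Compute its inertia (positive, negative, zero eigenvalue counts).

step 0: pivot 23 → sign +
step 1: pivot -12/23 → sign −
step 2: row/col 2 already zero → sign 0
signature = (1, 1, 1)

Answer: (1, 1, 1)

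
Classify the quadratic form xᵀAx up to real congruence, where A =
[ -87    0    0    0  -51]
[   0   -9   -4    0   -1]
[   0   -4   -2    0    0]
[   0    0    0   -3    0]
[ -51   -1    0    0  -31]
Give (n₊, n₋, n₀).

step 0: pivot -87 → sign −
step 1: pivot -9 → sign −
step 2: pivot -2/9 → sign −
step 3: pivot -3 → sign −
step 4: pivot -3/29 → sign −
signature = (0, 5, 0)

Answer: (0, 5, 0)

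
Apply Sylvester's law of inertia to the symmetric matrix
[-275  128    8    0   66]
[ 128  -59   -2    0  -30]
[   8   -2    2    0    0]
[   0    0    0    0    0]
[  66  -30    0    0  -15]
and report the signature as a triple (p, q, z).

Answer: (1, 3, 1)

Derivation:
step 0: pivot -275 → sign −
step 1: pivot 159/275 → sign +
step 2: pivot -154/53 → sign −
step 3: pivot -3/77 → sign −
step 4: row/col 4 already zero → sign 0
signature = (1, 3, 1)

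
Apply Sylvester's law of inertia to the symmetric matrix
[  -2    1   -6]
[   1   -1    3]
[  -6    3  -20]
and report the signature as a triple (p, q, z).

step 0: pivot -2 → sign −
step 1: pivot -1/2 → sign −
step 2: pivot -2 → sign −
signature = (0, 3, 0)

Answer: (0, 3, 0)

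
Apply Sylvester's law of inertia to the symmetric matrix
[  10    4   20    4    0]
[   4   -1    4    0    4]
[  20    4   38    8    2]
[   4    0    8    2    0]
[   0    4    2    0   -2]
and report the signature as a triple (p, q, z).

Answer: (2, 2, 1)

Derivation:
step 0: pivot 10 → sign +
step 1: pivot -13/5 → sign −
step 2: pivot 54/13 → sign +
step 3: pivot -2/27 → sign −
step 4: row/col 4 already zero → sign 0
signature = (2, 2, 1)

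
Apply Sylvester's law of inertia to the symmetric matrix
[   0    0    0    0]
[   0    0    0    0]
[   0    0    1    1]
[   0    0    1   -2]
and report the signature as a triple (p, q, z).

step 0: pivot 1 → sign +
step 1: pivot -3 → sign −
step 2: row/col 2 already zero → sign 0
step 3: row/col 3 already zero → sign 0
signature = (1, 1, 2)

Answer: (1, 1, 2)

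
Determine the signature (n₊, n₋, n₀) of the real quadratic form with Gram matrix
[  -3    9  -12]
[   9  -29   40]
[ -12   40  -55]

step 0: pivot -3 → sign −
step 1: pivot -2 → sign −
step 2: pivot 1 → sign +
signature = (1, 2, 0)

Answer: (1, 2, 0)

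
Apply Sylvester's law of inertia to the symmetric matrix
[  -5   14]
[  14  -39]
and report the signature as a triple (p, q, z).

step 0: pivot -5 → sign −
step 1: pivot 1/5 → sign +
signature = (1, 1, 0)

Answer: (1, 1, 0)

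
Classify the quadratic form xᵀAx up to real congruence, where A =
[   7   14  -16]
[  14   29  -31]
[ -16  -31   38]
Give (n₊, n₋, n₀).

step 0: pivot 7 → sign +
step 1: pivot 1 → sign +
step 2: pivot 3/7 → sign +
signature = (3, 0, 0)

Answer: (3, 0, 0)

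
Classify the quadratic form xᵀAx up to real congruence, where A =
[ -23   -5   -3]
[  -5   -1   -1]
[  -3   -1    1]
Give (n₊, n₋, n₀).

Answer: (1, 1, 1)

Derivation:
step 0: pivot -23 → sign −
step 1: pivot 2/23 → sign +
step 2: row/col 2 already zero → sign 0
signature = (1, 1, 1)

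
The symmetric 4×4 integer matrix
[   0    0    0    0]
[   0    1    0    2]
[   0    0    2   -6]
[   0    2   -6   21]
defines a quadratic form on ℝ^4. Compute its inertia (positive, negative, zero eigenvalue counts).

Answer: (2, 1, 1)

Derivation:
step 0: pivot 1 → sign +
step 1: pivot 2 → sign +
step 2: pivot -1 → sign −
step 3: row/col 3 already zero → sign 0
signature = (2, 1, 1)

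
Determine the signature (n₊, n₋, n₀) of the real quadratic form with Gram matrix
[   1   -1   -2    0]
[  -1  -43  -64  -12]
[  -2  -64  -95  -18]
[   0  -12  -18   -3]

step 0: pivot 1 → sign +
step 1: pivot -44 → sign −
step 2: pivot 3/11 → sign +
step 3: row/col 3 already zero → sign 0
signature = (2, 1, 1)

Answer: (2, 1, 1)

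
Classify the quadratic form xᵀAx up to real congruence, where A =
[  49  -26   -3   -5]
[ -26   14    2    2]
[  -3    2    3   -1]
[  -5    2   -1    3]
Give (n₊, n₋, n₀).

step 0: pivot 49 → sign +
step 1: pivot 10/49 → sign +
step 2: pivot 2 → sign +
step 3: pivot 2/5 → sign +
signature = (4, 0, 0)

Answer: (4, 0, 0)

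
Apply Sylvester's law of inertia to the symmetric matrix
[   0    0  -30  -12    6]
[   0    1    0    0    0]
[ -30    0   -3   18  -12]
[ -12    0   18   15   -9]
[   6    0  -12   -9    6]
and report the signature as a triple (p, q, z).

Answer: (3, 1, 1)

Derivation:
step 0: pivot 1 → sign +
step 1: pivot -3 → sign −
step 2: pivot 300 → sign +
step 3: pivot 3/25 → sign +
step 4: row/col 4 already zero → sign 0
signature = (3, 1, 1)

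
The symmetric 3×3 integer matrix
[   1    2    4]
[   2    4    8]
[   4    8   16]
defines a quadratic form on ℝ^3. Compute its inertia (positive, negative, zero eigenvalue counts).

Answer: (1, 0, 2)

Derivation:
step 0: pivot 1 → sign +
step 1: row/col 1 already zero → sign 0
step 2: row/col 2 already zero → sign 0
signature = (1, 0, 2)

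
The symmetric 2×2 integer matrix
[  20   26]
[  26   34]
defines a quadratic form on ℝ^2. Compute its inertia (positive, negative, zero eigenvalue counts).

Answer: (2, 0, 0)

Derivation:
step 0: pivot 20 → sign +
step 1: pivot 1/5 → sign +
signature = (2, 0, 0)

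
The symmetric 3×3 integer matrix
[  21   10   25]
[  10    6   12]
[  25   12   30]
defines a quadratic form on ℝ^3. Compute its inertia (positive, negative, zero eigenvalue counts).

Answer: (3, 0, 0)

Derivation:
step 0: pivot 21 → sign +
step 1: pivot 26/21 → sign +
step 2: pivot 3/13 → sign +
signature = (3, 0, 0)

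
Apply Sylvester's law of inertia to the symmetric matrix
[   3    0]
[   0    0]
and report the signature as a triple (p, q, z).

step 0: pivot 3 → sign +
step 1: row/col 1 already zero → sign 0
signature = (1, 0, 1)

Answer: (1, 0, 1)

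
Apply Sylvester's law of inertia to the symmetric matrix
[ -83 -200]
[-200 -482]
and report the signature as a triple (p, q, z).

step 0: pivot -83 → sign −
step 1: pivot -6/83 → sign −
signature = (0, 2, 0)

Answer: (0, 2, 0)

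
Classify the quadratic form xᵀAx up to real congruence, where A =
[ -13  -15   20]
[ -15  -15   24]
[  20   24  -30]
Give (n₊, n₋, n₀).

Answer: (2, 1, 0)

Derivation:
step 0: pivot -13 → sign −
step 1: pivot 30/13 → sign +
step 2: pivot 2/5 → sign +
signature = (2, 1, 0)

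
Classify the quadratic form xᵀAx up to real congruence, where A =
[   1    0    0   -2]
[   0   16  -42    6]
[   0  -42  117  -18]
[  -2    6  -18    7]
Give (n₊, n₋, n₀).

Answer: (3, 0, 1)

Derivation:
step 0: pivot 1 → sign +
step 1: pivot 16 → sign +
step 2: pivot 27/4 → sign +
step 3: row/col 3 already zero → sign 0
signature = (3, 0, 1)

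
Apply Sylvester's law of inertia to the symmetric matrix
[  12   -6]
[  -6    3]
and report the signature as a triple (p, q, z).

Answer: (1, 0, 1)

Derivation:
step 0: pivot 12 → sign +
step 1: row/col 1 already zero → sign 0
signature = (1, 0, 1)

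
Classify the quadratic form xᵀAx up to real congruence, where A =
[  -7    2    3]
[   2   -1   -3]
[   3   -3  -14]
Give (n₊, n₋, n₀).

step 0: pivot -7 → sign −
step 1: pivot -3/7 → sign −
step 2: pivot -2 → sign −
signature = (0, 3, 0)

Answer: (0, 3, 0)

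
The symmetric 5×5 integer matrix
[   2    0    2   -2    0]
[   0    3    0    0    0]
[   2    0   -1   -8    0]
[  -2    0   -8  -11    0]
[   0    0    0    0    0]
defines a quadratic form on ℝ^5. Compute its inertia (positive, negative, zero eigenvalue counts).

step 0: pivot 2 → sign +
step 1: pivot 3 → sign +
step 2: pivot -3 → sign −
step 3: pivot -1 → sign −
step 4: row/col 4 already zero → sign 0
signature = (2, 2, 1)

Answer: (2, 2, 1)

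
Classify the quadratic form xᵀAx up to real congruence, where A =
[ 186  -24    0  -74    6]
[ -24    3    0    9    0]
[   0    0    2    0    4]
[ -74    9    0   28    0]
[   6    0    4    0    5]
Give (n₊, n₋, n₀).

step 0: pivot 186 → sign +
step 1: pivot -3/31 → sign −
step 2: pivot 2 → sign +
step 3: pivot 5/3 → sign +
step 4: pivot 3/5 → sign +
signature = (4, 1, 0)

Answer: (4, 1, 0)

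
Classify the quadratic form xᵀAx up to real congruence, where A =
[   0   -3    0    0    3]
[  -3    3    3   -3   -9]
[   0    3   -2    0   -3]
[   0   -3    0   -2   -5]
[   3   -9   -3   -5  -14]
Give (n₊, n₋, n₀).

Answer: (2, 3, 0)

Derivation:
step 0: pivot 3 → sign +
step 1: pivot -3 → sign −
step 2: pivot -2 → sign −
step 3: pivot -2 → sign −
step 4: pivot 3 → sign +
signature = (2, 3, 0)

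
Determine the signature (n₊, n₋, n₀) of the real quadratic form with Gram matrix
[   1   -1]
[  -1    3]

Answer: (2, 0, 0)

Derivation:
step 0: pivot 1 → sign +
step 1: pivot 2 → sign +
signature = (2, 0, 0)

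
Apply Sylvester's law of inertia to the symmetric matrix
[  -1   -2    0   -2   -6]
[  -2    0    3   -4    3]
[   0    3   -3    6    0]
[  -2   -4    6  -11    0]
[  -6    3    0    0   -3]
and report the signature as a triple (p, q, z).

step 0: pivot -1 → sign −
step 1: pivot 4 → sign +
step 2: pivot -21/4 → sign −
step 3: pivot -1/7 → sign −
step 4: pivot 6 → sign +
signature = (2, 3, 0)

Answer: (2, 3, 0)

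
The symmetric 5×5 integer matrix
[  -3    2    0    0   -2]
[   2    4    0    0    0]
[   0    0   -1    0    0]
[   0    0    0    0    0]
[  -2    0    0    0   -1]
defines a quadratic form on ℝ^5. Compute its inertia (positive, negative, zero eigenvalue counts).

step 0: pivot -3 → sign −
step 1: pivot 16/3 → sign +
step 2: pivot -1 → sign −
step 3: row/col 3 already zero → sign 0
step 4: row/col 4 already zero → sign 0
signature = (1, 2, 2)

Answer: (1, 2, 2)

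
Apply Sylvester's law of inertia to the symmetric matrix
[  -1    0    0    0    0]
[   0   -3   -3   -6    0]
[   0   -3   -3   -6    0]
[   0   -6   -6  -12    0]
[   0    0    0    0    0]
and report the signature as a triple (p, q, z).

step 0: pivot -1 → sign −
step 1: pivot -3 → sign −
step 2: row/col 2 already zero → sign 0
step 3: row/col 3 already zero → sign 0
step 4: row/col 4 already zero → sign 0
signature = (0, 2, 3)

Answer: (0, 2, 3)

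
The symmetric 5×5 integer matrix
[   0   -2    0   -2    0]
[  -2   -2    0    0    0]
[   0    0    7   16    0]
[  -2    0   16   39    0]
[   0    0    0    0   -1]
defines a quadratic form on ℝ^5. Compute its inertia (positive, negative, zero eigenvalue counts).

step 0: pivot -2 → sign −
step 1: pivot 2 → sign +
step 2: pivot 7 → sign +
step 3: pivot 3/7 → sign +
step 4: pivot -1 → sign −
signature = (3, 2, 0)

Answer: (3, 2, 0)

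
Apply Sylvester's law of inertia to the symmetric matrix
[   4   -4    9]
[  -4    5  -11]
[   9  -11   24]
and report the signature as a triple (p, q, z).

Answer: (2, 1, 0)

Derivation:
step 0: pivot 4 → sign +
step 1: pivot 1 → sign +
step 2: pivot -1/4 → sign −
signature = (2, 1, 0)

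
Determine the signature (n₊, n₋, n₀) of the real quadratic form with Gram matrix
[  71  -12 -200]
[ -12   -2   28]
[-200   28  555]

Answer: (1, 2, 0)

Derivation:
step 0: pivot 71 → sign +
step 1: pivot -286/71 → sign −
step 2: pivot -3/143 → sign −
signature = (1, 2, 0)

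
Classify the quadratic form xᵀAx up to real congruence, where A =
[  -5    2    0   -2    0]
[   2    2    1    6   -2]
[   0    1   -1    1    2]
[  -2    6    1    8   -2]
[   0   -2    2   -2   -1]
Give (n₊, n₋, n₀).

Answer: (2, 3, 0)

Derivation:
step 0: pivot -5 → sign −
step 1: pivot 14/5 → sign +
step 2: pivot -19/14 → sign −
step 3: pivot -6/19 → sign −
step 4: pivot 3 → sign +
signature = (2, 3, 0)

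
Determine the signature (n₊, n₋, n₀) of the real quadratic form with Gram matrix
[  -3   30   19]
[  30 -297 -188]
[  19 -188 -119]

Answer: (1, 1, 1)

Derivation:
step 0: pivot -3 → sign −
step 1: pivot 3 → sign +
step 2: row/col 2 already zero → sign 0
signature = (1, 1, 1)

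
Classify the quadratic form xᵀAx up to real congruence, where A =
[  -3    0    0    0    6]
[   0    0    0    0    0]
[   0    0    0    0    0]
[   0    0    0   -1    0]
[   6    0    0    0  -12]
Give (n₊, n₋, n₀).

Answer: (0, 2, 3)

Derivation:
step 0: pivot -3 → sign −
step 1: pivot -1 → sign −
step 2: row/col 2 already zero → sign 0
step 3: row/col 3 already zero → sign 0
step 4: row/col 4 already zero → sign 0
signature = (0, 2, 3)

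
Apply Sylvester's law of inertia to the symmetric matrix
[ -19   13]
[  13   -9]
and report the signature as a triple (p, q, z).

step 0: pivot -19 → sign −
step 1: pivot -2/19 → sign −
signature = (0, 2, 0)

Answer: (0, 2, 0)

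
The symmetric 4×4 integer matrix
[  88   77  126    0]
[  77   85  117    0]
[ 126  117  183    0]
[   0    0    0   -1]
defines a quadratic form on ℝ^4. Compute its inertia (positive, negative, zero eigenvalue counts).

step 0: pivot 88 → sign +
step 1: pivot 141/8 → sign +
step 2: pivot 3/517 → sign +
step 3: pivot -1 → sign −
signature = (3, 1, 0)

Answer: (3, 1, 0)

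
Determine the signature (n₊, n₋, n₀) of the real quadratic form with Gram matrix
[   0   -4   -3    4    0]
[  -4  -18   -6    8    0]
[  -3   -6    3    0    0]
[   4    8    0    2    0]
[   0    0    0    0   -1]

step 0: pivot -18 → sign −
step 1: pivot 8/9 → sign +
step 2: pivot 15/8 → sign +
step 3: pivot -6/5 → sign −
step 4: pivot -1 → sign −
signature = (2, 3, 0)

Answer: (2, 3, 0)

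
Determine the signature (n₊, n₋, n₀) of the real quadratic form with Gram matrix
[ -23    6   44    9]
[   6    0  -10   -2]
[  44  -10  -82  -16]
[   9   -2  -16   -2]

Answer: (3, 1, 0)

Derivation:
step 0: pivot -23 → sign −
step 1: pivot 36/23 → sign +
step 2: pivot 7/9 → sign +
step 3: pivot 3/7 → sign +
signature = (3, 1, 0)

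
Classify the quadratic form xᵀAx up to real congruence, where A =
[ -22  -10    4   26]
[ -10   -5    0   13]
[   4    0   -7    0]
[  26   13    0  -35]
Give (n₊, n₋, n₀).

Answer: (1, 3, 0)

Derivation:
step 0: pivot -22 → sign −
step 1: pivot -5/11 → sign −
step 2: pivot 1 → sign +
step 3: pivot -6/5 → sign −
signature = (1, 3, 0)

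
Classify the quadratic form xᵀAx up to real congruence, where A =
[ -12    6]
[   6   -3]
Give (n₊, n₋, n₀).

step 0: pivot -12 → sign −
step 1: row/col 1 already zero → sign 0
signature = (0, 1, 1)

Answer: (0, 1, 1)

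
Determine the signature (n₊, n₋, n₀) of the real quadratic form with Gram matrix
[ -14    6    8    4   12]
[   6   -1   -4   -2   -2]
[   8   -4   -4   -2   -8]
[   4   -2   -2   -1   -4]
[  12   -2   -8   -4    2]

Answer: (3, 1, 1)

Derivation:
step 0: pivot -14 → sign −
step 1: pivot 11/7 → sign +
step 2: pivot 4/11 → sign +
step 3: pivot 6 → sign +
step 4: row/col 4 already zero → sign 0
signature = (3, 1, 1)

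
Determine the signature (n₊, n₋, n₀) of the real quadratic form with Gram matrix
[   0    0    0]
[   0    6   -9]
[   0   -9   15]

Answer: (2, 0, 1)

Derivation:
step 0: pivot 6 → sign +
step 1: pivot 3/2 → sign +
step 2: row/col 2 already zero → sign 0
signature = (2, 0, 1)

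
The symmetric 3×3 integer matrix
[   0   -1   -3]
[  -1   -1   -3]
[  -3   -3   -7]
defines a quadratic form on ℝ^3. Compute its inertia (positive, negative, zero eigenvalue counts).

Answer: (2, 1, 0)

Derivation:
step 0: pivot -1 → sign −
step 1: pivot 1 → sign +
step 2: pivot 2 → sign +
signature = (2, 1, 0)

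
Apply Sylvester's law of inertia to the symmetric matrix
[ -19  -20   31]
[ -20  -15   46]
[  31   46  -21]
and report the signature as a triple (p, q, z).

step 0: pivot -19 → sign −
step 1: pivot 115/19 → sign +
step 2: pivot 6/115 → sign +
signature = (2, 1, 0)

Answer: (2, 1, 0)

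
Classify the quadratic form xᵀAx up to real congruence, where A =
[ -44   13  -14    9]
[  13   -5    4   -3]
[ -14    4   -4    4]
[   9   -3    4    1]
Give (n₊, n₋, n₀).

step 0: pivot -44 → sign −
step 1: pivot -51/44 → sign −
step 2: pivot 8/17 → sign +
step 3: row/col 3 already zero → sign 0
signature = (1, 2, 1)

Answer: (1, 2, 1)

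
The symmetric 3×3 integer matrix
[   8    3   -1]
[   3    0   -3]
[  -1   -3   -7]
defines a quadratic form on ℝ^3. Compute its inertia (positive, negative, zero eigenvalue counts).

step 0: pivot 8 → sign +
step 1: pivot -9/8 → sign −
step 2: pivot -1 → sign −
signature = (1, 2, 0)

Answer: (1, 2, 0)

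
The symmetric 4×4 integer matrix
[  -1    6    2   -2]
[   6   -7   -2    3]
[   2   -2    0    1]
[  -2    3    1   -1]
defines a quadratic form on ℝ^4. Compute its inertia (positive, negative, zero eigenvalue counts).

Answer: (3, 1, 0)

Derivation:
step 0: pivot -1 → sign −
step 1: pivot 29 → sign +
step 2: pivot 16/29 → sign +
step 3: pivot 3/16 → sign +
signature = (3, 1, 0)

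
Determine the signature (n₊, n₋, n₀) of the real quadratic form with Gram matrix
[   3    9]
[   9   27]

step 0: pivot 3 → sign +
step 1: row/col 1 already zero → sign 0
signature = (1, 0, 1)

Answer: (1, 0, 1)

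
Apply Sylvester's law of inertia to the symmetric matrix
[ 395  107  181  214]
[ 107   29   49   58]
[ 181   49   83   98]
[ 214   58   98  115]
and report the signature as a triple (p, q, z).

step 0: pivot 395 → sign +
step 1: pivot 6/395 → sign +
step 2: pivot -1 → sign −
step 3: row/col 3 already zero → sign 0
signature = (2, 1, 1)

Answer: (2, 1, 1)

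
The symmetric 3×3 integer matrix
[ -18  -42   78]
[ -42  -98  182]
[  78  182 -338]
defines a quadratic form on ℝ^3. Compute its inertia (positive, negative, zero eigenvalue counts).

step 0: pivot -18 → sign −
step 1: row/col 1 already zero → sign 0
step 2: row/col 2 already zero → sign 0
signature = (0, 1, 2)

Answer: (0, 1, 2)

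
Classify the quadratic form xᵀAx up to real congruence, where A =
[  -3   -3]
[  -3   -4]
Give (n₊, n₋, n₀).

Answer: (0, 2, 0)

Derivation:
step 0: pivot -3 → sign −
step 1: pivot -1 → sign −
signature = (0, 2, 0)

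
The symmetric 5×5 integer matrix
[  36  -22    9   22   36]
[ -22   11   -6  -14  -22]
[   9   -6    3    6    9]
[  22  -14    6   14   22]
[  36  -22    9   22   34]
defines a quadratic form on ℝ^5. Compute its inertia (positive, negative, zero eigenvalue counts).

Answer: (3, 2, 0)

Derivation:
step 0: pivot 36 → sign +
step 1: pivot -22/9 → sign −
step 2: pivot 75/88 → sign +
step 3: pivot 6/25 → sign +
step 4: pivot -2 → sign −
signature = (3, 2, 0)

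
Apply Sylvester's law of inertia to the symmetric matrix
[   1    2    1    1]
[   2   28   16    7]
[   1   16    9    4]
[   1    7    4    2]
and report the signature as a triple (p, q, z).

step 0: pivot 1 → sign +
step 1: pivot 24 → sign +
step 2: pivot -1/6 → sign −
step 3: row/col 3 already zero → sign 0
signature = (2, 1, 1)

Answer: (2, 1, 1)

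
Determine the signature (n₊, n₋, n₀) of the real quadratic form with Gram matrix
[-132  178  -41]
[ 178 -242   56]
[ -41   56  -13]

Answer: (0, 3, 0)

Derivation:
step 0: pivot -132 → sign −
step 1: pivot -65/33 → sign −
step 2: pivot -1/130 → sign −
signature = (0, 3, 0)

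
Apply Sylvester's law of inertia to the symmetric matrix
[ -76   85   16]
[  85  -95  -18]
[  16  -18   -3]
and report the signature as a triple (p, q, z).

step 0: pivot -76 → sign −
step 1: pivot 5/76 → sign +
step 2: pivot 1/5 → sign +
signature = (2, 1, 0)

Answer: (2, 1, 0)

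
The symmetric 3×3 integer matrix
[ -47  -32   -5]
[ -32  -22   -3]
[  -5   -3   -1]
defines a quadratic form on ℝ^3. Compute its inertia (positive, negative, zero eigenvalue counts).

Answer: (1, 2, 0)

Derivation:
step 0: pivot -47 → sign −
step 1: pivot -10/47 → sign −
step 2: pivot 3/10 → sign +
signature = (1, 2, 0)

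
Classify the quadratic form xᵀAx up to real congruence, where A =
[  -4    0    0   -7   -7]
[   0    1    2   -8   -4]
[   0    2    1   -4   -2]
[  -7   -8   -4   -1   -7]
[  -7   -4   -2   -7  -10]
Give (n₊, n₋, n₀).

Answer: (1, 4, 0)

Derivation:
step 0: pivot -4 → sign −
step 1: pivot 1 → sign +
step 2: pivot -3 → sign −
step 3: pivot -19/4 → sign −
step 4: pivot -3/19 → sign −
signature = (1, 4, 0)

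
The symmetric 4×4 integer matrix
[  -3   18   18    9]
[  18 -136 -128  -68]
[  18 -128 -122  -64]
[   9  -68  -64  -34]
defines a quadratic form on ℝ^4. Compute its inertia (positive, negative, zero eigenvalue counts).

Answer: (1, 2, 1)

Derivation:
step 0: pivot -3 → sign −
step 1: pivot -28 → sign −
step 2: pivot 2/7 → sign +
step 3: row/col 3 already zero → sign 0
signature = (1, 2, 1)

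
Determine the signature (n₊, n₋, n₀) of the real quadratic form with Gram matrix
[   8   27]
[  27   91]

Answer: (1, 1, 0)

Derivation:
step 0: pivot 8 → sign +
step 1: pivot -1/8 → sign −
signature = (1, 1, 0)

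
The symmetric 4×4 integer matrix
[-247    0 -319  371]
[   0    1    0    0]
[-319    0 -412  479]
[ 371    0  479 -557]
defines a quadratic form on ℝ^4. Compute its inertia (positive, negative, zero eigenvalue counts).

step 0: pivot -247 → sign −
step 1: pivot 1 → sign +
step 2: pivot -3/247 → sign −
step 3: pivot 2 → sign +
signature = (2, 2, 0)

Answer: (2, 2, 0)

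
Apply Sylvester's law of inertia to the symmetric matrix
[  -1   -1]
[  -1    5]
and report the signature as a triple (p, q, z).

Answer: (1, 1, 0)

Derivation:
step 0: pivot -1 → sign −
step 1: pivot 6 → sign +
signature = (1, 1, 0)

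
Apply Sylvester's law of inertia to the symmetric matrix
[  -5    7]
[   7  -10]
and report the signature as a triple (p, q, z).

step 0: pivot -5 → sign −
step 1: pivot -1/5 → sign −
signature = (0, 2, 0)

Answer: (0, 2, 0)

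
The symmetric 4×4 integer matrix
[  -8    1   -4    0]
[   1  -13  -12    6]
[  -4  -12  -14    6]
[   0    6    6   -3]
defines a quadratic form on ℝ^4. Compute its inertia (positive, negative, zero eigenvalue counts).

step 0: pivot -8 → sign −
step 1: pivot -103/8 → sign −
step 2: pivot 14/103 → sign +
step 3: pivot -3/7 → sign −
signature = (1, 3, 0)

Answer: (1, 3, 0)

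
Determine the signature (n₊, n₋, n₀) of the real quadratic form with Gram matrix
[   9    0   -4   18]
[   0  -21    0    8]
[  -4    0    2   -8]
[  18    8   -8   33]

step 0: pivot 9 → sign +
step 1: pivot -21 → sign −
step 2: pivot 2/9 → sign +
step 3: pivot 1/21 → sign +
signature = (3, 1, 0)

Answer: (3, 1, 0)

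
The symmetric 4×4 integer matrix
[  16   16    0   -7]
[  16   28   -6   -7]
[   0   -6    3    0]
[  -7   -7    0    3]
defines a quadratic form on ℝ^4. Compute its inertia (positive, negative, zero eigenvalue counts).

Answer: (2, 1, 1)

Derivation:
step 0: pivot 16 → sign +
step 1: pivot 12 → sign +
step 2: pivot -1/16 → sign −
step 3: row/col 3 already zero → sign 0
signature = (2, 1, 1)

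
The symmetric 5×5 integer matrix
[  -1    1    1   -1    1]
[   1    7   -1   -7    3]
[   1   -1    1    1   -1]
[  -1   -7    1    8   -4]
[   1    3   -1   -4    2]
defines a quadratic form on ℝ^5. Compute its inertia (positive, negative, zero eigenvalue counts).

step 0: pivot -1 → sign −
step 1: pivot 8 → sign +
step 2: pivot 2 → sign +
step 3: pivot 1 → sign +
step 4: row/col 4 already zero → sign 0
signature = (3, 1, 1)

Answer: (3, 1, 1)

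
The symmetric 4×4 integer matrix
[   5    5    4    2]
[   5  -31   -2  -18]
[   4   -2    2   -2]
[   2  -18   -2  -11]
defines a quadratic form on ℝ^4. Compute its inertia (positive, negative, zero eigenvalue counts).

Answer: (1, 3, 0)

Derivation:
step 0: pivot 5 → sign +
step 1: pivot -36 → sign −
step 2: pivot -1/5 → sign −
step 3: pivot -1/3 → sign −
signature = (1, 3, 0)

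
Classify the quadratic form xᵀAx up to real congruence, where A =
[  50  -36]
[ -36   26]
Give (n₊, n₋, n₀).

Answer: (2, 0, 0)

Derivation:
step 0: pivot 50 → sign +
step 1: pivot 2/25 → sign +
signature = (2, 0, 0)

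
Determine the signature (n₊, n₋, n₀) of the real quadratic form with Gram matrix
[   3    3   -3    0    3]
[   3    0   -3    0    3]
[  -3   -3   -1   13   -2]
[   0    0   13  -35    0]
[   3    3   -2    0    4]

Answer: (2, 3, 0)

Derivation:
step 0: pivot 3 → sign +
step 1: pivot -3 → sign −
step 2: pivot -4 → sign −
step 3: pivot 29/4 → sign +
step 4: pivot -6/29 → sign −
signature = (2, 3, 0)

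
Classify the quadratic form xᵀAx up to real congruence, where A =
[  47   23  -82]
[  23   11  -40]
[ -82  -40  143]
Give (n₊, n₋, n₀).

Answer: (1, 1, 1)

Derivation:
step 0: pivot 47 → sign +
step 1: pivot -12/47 → sign −
step 2: row/col 2 already zero → sign 0
signature = (1, 1, 1)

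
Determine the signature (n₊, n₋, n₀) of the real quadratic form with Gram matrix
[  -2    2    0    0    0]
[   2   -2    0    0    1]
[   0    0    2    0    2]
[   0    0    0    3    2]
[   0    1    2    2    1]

Answer: (3, 2, 0)

Derivation:
step 0: pivot -2 → sign −
step 1: pivot 2 → sign +
step 2: pivot 3 → sign +
step 3: pivot -7/3 → sign −
step 4: pivot 3/7 → sign +
signature = (3, 2, 0)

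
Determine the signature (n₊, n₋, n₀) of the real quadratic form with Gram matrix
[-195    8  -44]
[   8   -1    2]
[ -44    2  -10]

step 0: pivot -195 → sign −
step 1: pivot -131/195 → sign −
step 2: pivot -2/131 → sign −
signature = (0, 3, 0)

Answer: (0, 3, 0)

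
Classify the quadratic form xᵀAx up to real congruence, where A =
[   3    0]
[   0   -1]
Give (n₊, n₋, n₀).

Answer: (1, 1, 0)

Derivation:
step 0: pivot 3 → sign +
step 1: pivot -1 → sign −
signature = (1, 1, 0)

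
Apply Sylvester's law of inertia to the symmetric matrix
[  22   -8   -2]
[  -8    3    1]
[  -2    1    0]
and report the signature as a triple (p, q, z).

Answer: (2, 1, 0)

Derivation:
step 0: pivot 22 → sign +
step 1: pivot 1/11 → sign +
step 2: pivot -1 → sign −
signature = (2, 1, 0)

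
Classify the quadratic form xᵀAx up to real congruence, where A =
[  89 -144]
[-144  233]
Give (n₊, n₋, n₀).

Answer: (2, 0, 0)

Derivation:
step 0: pivot 89 → sign +
step 1: pivot 1/89 → sign +
signature = (2, 0, 0)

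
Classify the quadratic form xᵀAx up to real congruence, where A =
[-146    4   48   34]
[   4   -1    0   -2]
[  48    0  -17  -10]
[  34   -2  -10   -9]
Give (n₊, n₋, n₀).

step 0: pivot -146 → sign −
step 1: pivot -65/73 → sign −
step 2: pivot 47/65 → sign +
step 3: pivot -1/47 → sign −
signature = (1, 3, 0)

Answer: (1, 3, 0)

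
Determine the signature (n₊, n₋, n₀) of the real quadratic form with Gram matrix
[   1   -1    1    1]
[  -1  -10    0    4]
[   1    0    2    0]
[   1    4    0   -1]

Answer: (2, 1, 1)

Derivation:
step 0: pivot 1 → sign +
step 1: pivot -11 → sign −
step 2: pivot 12/11 → sign +
step 3: row/col 3 already zero → sign 0
signature = (2, 1, 1)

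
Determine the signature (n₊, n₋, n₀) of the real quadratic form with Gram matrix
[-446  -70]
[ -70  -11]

step 0: pivot -446 → sign −
step 1: pivot -3/223 → sign −
signature = (0, 2, 0)

Answer: (0, 2, 0)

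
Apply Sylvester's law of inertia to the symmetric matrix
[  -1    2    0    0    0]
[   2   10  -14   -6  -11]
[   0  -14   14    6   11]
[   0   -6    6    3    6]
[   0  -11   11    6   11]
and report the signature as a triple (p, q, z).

step 0: pivot -1 → sign −
step 1: pivot 14 → sign +
step 2: pivot 3/7 → sign +
step 3: pivot -3/2 → sign −
step 4: row/col 4 already zero → sign 0
signature = (2, 2, 1)

Answer: (2, 2, 1)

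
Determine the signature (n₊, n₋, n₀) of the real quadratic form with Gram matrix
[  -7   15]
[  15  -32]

step 0: pivot -7 → sign −
step 1: pivot 1/7 → sign +
signature = (1, 1, 0)

Answer: (1, 1, 0)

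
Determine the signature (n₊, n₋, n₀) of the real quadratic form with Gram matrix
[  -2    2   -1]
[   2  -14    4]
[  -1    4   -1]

Answer: (1, 2, 0)

Derivation:
step 0: pivot -2 → sign −
step 1: pivot -12 → sign −
step 2: pivot 1/4 → sign +
signature = (1, 2, 0)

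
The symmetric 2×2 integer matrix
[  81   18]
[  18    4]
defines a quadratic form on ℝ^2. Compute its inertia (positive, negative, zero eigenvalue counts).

step 0: pivot 81 → sign +
step 1: row/col 1 already zero → sign 0
signature = (1, 0, 1)

Answer: (1, 0, 1)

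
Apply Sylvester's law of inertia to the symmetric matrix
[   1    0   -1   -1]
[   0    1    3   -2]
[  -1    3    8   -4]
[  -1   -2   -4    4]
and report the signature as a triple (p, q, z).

step 0: pivot 1 → sign +
step 1: pivot 1 → sign +
step 2: pivot -2 → sign −
step 3: pivot -1/2 → sign −
signature = (2, 2, 0)

Answer: (2, 2, 0)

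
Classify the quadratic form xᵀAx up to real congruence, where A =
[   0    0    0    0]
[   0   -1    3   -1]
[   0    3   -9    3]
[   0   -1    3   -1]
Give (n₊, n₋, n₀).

Answer: (0, 1, 3)

Derivation:
step 0: pivot -1 → sign −
step 1: row/col 1 already zero → sign 0
step 2: row/col 2 already zero → sign 0
step 3: row/col 3 already zero → sign 0
signature = (0, 1, 3)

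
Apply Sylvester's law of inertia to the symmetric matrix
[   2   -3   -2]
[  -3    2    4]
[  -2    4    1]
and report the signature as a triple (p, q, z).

Answer: (1, 2, 0)

Derivation:
step 0: pivot 2 → sign +
step 1: pivot -5/2 → sign −
step 2: pivot -3/5 → sign −
signature = (1, 2, 0)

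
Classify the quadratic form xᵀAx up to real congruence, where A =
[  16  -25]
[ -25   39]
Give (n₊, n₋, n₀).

step 0: pivot 16 → sign +
step 1: pivot -1/16 → sign −
signature = (1, 1, 0)

Answer: (1, 1, 0)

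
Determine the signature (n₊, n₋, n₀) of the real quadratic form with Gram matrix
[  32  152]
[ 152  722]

step 0: pivot 32 → sign +
step 1: row/col 1 already zero → sign 0
signature = (1, 0, 1)

Answer: (1, 0, 1)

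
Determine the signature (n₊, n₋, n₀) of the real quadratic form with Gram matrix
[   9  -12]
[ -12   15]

Answer: (1, 1, 0)

Derivation:
step 0: pivot 9 → sign +
step 1: pivot -1 → sign −
signature = (1, 1, 0)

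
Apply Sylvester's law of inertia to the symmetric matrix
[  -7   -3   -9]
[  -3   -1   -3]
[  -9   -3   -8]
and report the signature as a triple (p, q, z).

Answer: (2, 1, 0)

Derivation:
step 0: pivot -7 → sign −
step 1: pivot 2/7 → sign +
step 2: pivot 1 → sign +
signature = (2, 1, 0)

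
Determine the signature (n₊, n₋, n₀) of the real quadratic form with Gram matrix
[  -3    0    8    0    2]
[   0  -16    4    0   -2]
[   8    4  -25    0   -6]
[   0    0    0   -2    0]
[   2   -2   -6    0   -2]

Answer: (1, 4, 0)

Derivation:
step 0: pivot -3 → sign −
step 1: pivot -16 → sign −
step 2: pivot -8/3 → sign −
step 3: pivot -2 → sign −
step 4: pivot 3/32 → sign +
signature = (1, 4, 0)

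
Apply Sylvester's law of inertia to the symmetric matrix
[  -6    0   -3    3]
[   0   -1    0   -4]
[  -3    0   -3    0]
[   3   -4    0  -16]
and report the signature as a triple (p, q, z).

Answer: (1, 3, 0)

Derivation:
step 0: pivot -6 → sign −
step 1: pivot -1 → sign −
step 2: pivot -3/2 → sign −
step 3: pivot 3 → sign +
signature = (1, 3, 0)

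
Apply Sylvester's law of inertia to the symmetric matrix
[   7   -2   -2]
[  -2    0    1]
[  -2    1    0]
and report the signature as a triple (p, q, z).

step 0: pivot 7 → sign +
step 1: pivot -4/7 → sign −
step 2: pivot -1/4 → sign −
signature = (1, 2, 0)

Answer: (1, 2, 0)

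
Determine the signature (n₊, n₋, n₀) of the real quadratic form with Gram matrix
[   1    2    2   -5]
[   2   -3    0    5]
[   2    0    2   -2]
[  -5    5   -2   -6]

step 0: pivot 1 → sign +
step 1: pivot -7 → sign −
step 2: pivot 2/7 → sign +
step 3: row/col 3 already zero → sign 0
signature = (2, 1, 1)

Answer: (2, 1, 1)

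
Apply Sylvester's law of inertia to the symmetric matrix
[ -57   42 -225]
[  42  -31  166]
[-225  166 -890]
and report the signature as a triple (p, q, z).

step 0: pivot -57 → sign −
step 1: pivot -1/19 → sign −
step 2: pivot -1 → sign −
signature = (0, 3, 0)

Answer: (0, 3, 0)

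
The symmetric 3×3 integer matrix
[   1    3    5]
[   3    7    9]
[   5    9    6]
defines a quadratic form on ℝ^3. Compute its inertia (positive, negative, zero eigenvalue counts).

Answer: (1, 2, 0)

Derivation:
step 0: pivot 1 → sign +
step 1: pivot -2 → sign −
step 2: pivot -1 → sign −
signature = (1, 2, 0)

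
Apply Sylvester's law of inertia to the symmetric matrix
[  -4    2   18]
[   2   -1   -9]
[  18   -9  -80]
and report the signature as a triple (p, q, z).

step 0: pivot -4 → sign −
step 1: pivot 1 → sign +
step 2: row/col 2 already zero → sign 0
signature = (1, 1, 1)

Answer: (1, 1, 1)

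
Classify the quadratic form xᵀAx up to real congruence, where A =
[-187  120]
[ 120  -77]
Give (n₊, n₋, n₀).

Answer: (1, 1, 0)

Derivation:
step 0: pivot -187 → sign −
step 1: pivot 1/187 → sign +
signature = (1, 1, 0)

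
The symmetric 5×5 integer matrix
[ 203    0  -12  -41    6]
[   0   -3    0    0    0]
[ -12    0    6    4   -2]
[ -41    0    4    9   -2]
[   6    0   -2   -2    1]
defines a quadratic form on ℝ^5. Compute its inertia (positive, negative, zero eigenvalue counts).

Answer: (3, 2, 0)

Derivation:
step 0: pivot 203 → sign +
step 1: pivot -3 → sign −
step 2: pivot 1074/203 → sign +
step 3: pivot 134/537 → sign +
step 4: pivot -3/67 → sign −
signature = (3, 2, 0)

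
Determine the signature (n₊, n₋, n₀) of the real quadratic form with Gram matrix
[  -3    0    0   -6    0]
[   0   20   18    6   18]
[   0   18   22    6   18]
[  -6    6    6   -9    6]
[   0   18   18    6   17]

step 0: pivot -3 → sign −
step 1: pivot 20 → sign +
step 2: pivot 29/5 → sign +
step 3: pivot 33/29 → sign +
step 4: pivot 1/11 → sign +
signature = (4, 1, 0)

Answer: (4, 1, 0)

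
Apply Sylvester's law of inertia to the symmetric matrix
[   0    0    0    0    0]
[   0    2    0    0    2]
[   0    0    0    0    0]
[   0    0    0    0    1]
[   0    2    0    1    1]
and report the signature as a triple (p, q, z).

step 0: pivot 2 → sign +
step 1: pivot -1 → sign −
step 2: pivot 1 → sign +
step 3: row/col 3 already zero → sign 0
step 4: row/col 4 already zero → sign 0
signature = (2, 1, 2)

Answer: (2, 1, 2)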